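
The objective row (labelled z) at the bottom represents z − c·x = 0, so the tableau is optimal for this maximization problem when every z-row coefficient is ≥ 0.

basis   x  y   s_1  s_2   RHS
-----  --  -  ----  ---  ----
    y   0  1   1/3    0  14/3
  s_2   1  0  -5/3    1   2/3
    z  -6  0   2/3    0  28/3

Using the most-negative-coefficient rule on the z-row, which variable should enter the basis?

Negative z-row entries: x: -6.
The most negative is -6 in column x, so x enters.

x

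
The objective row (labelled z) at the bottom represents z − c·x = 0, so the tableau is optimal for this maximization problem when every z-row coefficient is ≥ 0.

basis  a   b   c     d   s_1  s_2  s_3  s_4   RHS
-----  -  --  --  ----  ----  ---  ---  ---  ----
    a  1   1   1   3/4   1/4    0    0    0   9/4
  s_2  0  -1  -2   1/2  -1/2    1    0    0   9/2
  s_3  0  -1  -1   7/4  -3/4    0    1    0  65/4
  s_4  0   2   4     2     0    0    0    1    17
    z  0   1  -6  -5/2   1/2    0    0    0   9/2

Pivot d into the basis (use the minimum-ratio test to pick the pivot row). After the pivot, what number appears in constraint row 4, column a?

Ratio test on column d — row 1: (9/4)/(3/4) = 3; row 2: (9/2)/(1/2) = 9; row 3: (65/4)/(7/4) = 65/7; row 4: 17/2 = 17/2. Minimum is 3 at row 1 (a leaves); pivot element 3/4.
Divide row 1 by 3/4; eliminate column d from the other rows.
Row 4 update in column a: 0 − 2·(4/3) = -8/3.

-8/3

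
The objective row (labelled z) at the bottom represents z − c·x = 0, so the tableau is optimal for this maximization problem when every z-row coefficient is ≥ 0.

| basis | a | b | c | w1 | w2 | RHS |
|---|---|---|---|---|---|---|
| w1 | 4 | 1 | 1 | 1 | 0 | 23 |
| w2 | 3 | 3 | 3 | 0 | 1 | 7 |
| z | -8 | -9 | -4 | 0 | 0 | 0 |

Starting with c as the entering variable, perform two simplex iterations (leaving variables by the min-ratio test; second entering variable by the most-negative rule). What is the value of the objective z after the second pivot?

Ratio test on column c — row 1: 23/1 = 23; row 2: 7/3 = 7/3. Minimum is 7/3 at row 2 (w2 leaves); pivot element 3.
Pivot on row 2; the z-row RHS becomes 0 − (-4)·(7/3) = 28/3.
Next entering variable (most negative z-row entry -5): b.
Ratio test on column b — row 1: entry 0 ≤ 0; row 2: (7/3)/1 = 7/3. Minimum is 7/3 at row 2 (c leaves); pivot element 1.
After the second pivot the z-row RHS is 28/3 − (-5)·(7/3) = 21.

21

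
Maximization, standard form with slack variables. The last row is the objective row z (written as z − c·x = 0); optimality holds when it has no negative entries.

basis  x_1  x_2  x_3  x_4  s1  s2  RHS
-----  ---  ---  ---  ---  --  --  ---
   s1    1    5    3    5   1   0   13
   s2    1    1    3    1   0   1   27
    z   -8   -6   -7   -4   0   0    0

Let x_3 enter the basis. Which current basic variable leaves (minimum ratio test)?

s1

Column x_3 entries and ratios — s1: 13/3 = 13/3; s2: 27/3 = 9.
Smallest ratio is 13/3 in the row of s1, so s1 leaves.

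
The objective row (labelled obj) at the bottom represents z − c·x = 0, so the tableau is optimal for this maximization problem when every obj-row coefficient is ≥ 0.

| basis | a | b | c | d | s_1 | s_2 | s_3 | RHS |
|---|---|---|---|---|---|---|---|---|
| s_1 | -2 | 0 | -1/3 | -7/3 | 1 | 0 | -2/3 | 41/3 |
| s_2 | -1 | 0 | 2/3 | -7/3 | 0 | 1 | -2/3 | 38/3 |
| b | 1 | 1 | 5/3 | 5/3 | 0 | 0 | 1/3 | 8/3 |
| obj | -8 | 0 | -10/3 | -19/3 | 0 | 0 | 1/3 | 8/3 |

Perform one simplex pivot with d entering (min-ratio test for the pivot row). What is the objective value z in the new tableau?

64/5

Ratio test on column d — row 1: entry -7/3 ≤ 0; row 2: entry -7/3 ≤ 0; row 3: (8/3)/(5/3) = 8/5. Minimum is 8/5 at row 3 (b leaves); pivot element 5/3.
Pivot on row 3; the obj-row RHS becomes 8/3 − (-19/3)·(8/5) = 64/5.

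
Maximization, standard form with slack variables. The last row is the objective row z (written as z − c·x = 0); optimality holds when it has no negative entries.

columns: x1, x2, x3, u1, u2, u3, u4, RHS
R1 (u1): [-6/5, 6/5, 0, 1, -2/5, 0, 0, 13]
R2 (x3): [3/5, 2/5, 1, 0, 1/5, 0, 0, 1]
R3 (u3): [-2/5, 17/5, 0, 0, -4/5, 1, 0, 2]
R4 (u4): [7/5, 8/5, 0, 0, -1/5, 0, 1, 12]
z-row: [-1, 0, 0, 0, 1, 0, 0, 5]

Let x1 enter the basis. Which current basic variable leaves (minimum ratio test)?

Column x1 entries and ratios — u1: -6/5 ≤ 0, skip; x3: 1/(3/5) = 5/3; u3: -2/5 ≤ 0, skip; u4: 12/(7/5) = 60/7.
Smallest ratio is 5/3 in the row of x3, so x3 leaves.

x3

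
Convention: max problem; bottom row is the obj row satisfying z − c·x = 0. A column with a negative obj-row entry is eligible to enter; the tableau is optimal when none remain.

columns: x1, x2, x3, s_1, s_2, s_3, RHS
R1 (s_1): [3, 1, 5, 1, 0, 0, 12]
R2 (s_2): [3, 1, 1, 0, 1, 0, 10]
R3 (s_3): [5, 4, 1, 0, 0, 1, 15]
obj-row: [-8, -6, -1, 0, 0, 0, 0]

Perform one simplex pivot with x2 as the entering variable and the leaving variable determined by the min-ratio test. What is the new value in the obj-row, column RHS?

45/2

Ratio test on column x2 — row 1: 12/1 = 12; row 2: 10/1 = 10; row 3: 15/4 = 15/4. Minimum is 15/4 at row 3 (s_3 leaves); pivot element 4.
Divide row 3 by 4; eliminate column x2 from the other rows.
obj-row update in column RHS: 0 − (-6)·(15/4) = 45/2.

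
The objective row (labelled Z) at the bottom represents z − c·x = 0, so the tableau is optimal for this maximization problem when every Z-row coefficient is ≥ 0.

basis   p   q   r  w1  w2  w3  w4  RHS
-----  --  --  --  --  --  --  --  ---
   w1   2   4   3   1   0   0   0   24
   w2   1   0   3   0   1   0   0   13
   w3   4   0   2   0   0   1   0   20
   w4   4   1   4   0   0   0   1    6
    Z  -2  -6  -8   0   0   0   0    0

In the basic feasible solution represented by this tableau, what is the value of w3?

20

w3 is basic (row 3); its value is the RHS of that row, 20.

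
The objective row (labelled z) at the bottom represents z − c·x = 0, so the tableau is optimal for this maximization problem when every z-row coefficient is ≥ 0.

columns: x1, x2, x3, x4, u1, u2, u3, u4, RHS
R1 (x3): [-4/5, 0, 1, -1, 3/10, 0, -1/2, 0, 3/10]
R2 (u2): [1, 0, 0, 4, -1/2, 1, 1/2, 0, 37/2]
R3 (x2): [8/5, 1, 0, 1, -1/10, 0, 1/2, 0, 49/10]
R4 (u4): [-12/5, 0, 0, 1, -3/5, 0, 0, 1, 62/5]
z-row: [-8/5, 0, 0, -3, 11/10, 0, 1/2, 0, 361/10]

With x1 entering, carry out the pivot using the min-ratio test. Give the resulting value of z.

41

Ratio test on column x1 — row 1: entry -4/5 ≤ 0; row 2: (37/2)/1 = 37/2; row 3: (49/10)/(8/5) = 49/16; row 4: entry -12/5 ≤ 0. Minimum is 49/16 at row 3 (x2 leaves); pivot element 8/5.
Pivot on row 3; the z-row RHS becomes 361/10 − (-8/5)·(49/16) = 41.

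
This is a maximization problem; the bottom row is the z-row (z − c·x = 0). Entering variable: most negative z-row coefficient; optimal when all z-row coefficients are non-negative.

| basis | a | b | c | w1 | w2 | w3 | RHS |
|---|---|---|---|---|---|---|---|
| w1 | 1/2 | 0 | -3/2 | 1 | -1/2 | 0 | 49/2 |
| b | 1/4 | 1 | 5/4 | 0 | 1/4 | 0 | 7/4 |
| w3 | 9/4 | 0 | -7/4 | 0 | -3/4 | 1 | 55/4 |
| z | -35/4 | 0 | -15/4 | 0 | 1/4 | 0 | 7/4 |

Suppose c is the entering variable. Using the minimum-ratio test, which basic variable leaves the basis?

Column c entries and ratios — w1: -3/2 ≤ 0, skip; b: (7/4)/(5/4) = 7/5; w3: -7/4 ≤ 0, skip.
Smallest ratio is 7/5 in the row of b, so b leaves.

b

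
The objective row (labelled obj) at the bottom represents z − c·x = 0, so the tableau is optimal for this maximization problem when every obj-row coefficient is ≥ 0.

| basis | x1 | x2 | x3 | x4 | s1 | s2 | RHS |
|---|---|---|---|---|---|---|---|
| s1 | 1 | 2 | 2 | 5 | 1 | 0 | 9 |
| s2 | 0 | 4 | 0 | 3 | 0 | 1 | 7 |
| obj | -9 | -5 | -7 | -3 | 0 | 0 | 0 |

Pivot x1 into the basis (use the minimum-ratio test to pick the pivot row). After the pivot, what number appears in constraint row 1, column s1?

1

Ratio test on column x1 — row 1: 9/1 = 9; row 2: entry 0 ≤ 0. Minimum is 9 at row 1 (s1 leaves); pivot element 1.
Divide row 1 by 1; eliminate column x1 from the other rows.
In the new row 1, the s1 entry is the old entry divided by the pivot: 1/1 = 1.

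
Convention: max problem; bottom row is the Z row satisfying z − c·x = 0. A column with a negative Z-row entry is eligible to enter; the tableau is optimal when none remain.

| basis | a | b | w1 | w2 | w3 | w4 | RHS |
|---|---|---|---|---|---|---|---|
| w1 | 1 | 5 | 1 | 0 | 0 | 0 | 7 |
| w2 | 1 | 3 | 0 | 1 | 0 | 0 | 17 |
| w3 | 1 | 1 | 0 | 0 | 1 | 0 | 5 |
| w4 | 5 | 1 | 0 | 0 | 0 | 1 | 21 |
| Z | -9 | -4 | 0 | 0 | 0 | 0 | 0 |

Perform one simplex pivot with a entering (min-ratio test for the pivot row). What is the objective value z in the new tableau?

Ratio test on column a — row 1: 7/1 = 7; row 2: 17/1 = 17; row 3: 5/1 = 5; row 4: 21/5 = 21/5. Minimum is 21/5 at row 4 (w4 leaves); pivot element 5.
Pivot on row 4; the Z-row RHS becomes 0 − (-9)·(21/5) = 189/5.

189/5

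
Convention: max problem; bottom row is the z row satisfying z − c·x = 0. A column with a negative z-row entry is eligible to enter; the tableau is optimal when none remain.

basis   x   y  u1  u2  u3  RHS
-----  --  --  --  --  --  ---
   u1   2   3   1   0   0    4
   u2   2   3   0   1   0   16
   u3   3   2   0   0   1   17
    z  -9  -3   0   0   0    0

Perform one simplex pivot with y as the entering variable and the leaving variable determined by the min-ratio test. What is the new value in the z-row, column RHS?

4

Ratio test on column y — row 1: 4/3 = 4/3; row 2: 16/3 = 16/3; row 3: 17/2 = 17/2. Minimum is 4/3 at row 1 (u1 leaves); pivot element 3.
Divide row 1 by 3; eliminate column y from the other rows.
z-row update in column RHS: 0 − (-3)·(4/3) = 4.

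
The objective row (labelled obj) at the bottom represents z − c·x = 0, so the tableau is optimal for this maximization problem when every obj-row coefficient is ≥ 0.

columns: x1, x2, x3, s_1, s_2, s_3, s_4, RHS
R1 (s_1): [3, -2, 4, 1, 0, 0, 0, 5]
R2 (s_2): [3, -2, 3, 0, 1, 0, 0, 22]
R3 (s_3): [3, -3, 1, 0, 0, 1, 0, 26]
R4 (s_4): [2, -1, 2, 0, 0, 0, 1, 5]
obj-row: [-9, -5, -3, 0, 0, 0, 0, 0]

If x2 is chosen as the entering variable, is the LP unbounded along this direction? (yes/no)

yes

Every constraint-row entry in column x2 is ≤ 0, so increasing x2 is unbounded.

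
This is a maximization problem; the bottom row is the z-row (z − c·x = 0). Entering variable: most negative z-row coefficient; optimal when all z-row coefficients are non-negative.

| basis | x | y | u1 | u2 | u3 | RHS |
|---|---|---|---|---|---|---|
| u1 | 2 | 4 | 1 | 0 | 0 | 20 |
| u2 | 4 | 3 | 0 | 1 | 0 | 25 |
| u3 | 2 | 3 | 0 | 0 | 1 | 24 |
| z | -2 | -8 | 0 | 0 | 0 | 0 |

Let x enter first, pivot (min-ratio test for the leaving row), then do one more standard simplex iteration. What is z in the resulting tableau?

Ratio test on column x — row 1: 20/2 = 10; row 2: 25/4 = 25/4; row 3: 24/2 = 12. Minimum is 25/4 at row 2 (u2 leaves); pivot element 4.
Pivot on row 2; the z-row RHS becomes 0 − (-2)·(25/4) = 25/2.
Next entering variable (most negative z-row entry -13/2): y.
Ratio test on column y — row 1: (15/2)/(5/2) = 3; row 2: (25/4)/(3/4) = 25/3; row 3: (23/2)/(3/2) = 23/3. Minimum is 3 at row 1 (u1 leaves); pivot element 5/2.
After the second pivot the z-row RHS is 25/2 − (-13/2)·3 = 32.

32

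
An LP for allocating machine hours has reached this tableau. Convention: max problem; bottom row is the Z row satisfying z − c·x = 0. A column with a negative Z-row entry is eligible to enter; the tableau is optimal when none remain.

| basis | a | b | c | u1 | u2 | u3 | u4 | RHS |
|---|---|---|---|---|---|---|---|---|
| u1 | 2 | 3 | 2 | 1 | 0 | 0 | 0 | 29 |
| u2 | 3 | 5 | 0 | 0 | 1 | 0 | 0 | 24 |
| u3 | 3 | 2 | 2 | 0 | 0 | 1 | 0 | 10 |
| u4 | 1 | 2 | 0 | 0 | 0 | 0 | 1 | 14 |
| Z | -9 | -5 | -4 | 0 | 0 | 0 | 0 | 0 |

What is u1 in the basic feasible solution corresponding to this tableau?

29

u1 is basic (row 1); its value is the RHS of that row, 29.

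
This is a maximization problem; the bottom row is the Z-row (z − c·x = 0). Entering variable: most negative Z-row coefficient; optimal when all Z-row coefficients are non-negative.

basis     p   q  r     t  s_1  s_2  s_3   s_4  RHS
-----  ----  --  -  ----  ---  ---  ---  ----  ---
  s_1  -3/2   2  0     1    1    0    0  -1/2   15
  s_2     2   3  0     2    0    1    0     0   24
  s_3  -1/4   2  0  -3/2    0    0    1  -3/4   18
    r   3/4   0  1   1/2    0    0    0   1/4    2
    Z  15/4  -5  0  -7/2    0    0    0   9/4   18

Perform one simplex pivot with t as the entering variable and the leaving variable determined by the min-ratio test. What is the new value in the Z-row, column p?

9

Ratio test on column t — row 1: 15/1 = 15; row 2: 24/2 = 12; row 3: entry -3/2 ≤ 0; row 4: 2/(1/2) = 4. Minimum is 4 at row 4 (r leaves); pivot element 1/2.
Divide row 4 by 1/2; eliminate column t from the other rows.
Z-row update in column p: 15/4 − (-7/2)·(3/2) = 9.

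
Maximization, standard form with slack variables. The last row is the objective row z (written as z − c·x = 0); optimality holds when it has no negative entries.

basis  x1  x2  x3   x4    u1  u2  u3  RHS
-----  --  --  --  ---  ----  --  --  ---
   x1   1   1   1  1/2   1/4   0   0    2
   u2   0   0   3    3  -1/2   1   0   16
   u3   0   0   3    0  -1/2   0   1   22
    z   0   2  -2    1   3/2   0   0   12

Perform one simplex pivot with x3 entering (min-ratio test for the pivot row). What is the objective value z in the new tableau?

Ratio test on column x3 — row 1: 2/1 = 2; row 2: 16/3 = 16/3; row 3: 22/3 = 22/3. Minimum is 2 at row 1 (x1 leaves); pivot element 1.
Pivot on row 1; the z-row RHS becomes 12 − (-2)·2 = 16.

16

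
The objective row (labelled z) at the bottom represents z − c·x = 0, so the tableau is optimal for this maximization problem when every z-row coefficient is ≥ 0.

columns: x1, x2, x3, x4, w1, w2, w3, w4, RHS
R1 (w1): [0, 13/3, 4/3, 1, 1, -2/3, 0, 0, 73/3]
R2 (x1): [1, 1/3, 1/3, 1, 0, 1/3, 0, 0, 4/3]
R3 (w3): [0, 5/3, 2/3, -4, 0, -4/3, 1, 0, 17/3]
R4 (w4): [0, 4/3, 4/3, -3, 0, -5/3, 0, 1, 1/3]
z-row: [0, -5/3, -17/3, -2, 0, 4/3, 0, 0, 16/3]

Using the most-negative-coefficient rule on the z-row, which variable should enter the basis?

x3

Negative z-row entries: x2: -5/3, x3: -17/3, x4: -2.
The most negative is -17/3 in column x3, so x3 enters.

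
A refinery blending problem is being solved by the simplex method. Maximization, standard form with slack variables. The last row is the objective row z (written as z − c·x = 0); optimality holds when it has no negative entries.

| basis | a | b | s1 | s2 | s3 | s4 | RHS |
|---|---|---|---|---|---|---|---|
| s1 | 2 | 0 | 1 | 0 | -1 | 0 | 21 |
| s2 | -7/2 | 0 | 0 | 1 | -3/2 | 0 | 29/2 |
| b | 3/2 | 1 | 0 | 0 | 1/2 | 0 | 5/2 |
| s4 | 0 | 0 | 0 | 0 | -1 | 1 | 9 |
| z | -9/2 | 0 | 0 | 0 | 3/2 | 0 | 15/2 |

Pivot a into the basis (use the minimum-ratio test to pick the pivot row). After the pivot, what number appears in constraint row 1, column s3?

Ratio test on column a — row 1: 21/2 = 21/2; row 2: entry -7/2 ≤ 0; row 3: (5/2)/(3/2) = 5/3; row 4: entry 0 ≤ 0. Minimum is 5/3 at row 3 (b leaves); pivot element 3/2.
Divide row 3 by 3/2; eliminate column a from the other rows.
Row 1 update in column s3: -1 − 2·(1/3) = -5/3.

-5/3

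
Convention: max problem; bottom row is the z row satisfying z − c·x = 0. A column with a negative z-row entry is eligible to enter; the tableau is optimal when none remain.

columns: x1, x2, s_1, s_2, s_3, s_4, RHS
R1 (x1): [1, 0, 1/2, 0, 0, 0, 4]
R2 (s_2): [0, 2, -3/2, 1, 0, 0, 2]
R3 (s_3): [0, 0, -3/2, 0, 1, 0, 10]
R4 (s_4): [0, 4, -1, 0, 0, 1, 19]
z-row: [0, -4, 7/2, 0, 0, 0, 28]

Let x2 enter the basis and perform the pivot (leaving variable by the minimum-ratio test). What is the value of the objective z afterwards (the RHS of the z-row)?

32

Ratio test on column x2 — row 1: entry 0 ≤ 0; row 2: 2/2 = 1; row 3: entry 0 ≤ 0; row 4: 19/4 = 19/4. Minimum is 1 at row 2 (s_2 leaves); pivot element 2.
Pivot on row 2; the z-row RHS becomes 28 − (-4)·1 = 32.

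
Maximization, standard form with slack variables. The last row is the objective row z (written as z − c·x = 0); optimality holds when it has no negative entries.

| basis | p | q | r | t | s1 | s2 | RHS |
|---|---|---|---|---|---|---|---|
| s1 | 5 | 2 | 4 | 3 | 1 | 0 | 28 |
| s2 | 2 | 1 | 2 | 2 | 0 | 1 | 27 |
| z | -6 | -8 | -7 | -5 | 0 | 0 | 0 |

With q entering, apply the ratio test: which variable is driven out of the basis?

Column q entries and ratios — s1: 28/2 = 14; s2: 27/1 = 27.
Smallest ratio is 14 in the row of s1, so s1 leaves.

s1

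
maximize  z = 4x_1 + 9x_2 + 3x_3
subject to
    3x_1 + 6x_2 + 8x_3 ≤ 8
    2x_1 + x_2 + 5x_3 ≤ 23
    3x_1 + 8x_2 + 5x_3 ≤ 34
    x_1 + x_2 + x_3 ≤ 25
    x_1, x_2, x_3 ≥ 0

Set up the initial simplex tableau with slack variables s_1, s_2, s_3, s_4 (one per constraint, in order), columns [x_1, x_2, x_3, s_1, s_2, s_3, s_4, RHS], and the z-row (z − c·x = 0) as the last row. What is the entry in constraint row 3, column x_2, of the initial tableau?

8

Constraint 3 has coefficient 8 on x_2.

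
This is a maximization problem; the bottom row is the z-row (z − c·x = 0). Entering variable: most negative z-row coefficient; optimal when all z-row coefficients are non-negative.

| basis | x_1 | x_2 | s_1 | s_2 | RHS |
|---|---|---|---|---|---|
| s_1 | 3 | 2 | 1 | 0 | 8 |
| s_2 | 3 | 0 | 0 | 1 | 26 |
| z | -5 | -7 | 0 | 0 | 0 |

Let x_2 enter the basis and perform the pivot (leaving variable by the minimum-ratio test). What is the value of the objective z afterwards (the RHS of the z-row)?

28

Ratio test on column x_2 — row 1: 8/2 = 4; row 2: entry 0 ≤ 0. Minimum is 4 at row 1 (s_1 leaves); pivot element 2.
Pivot on row 1; the z-row RHS becomes 0 − (-7)·4 = 28.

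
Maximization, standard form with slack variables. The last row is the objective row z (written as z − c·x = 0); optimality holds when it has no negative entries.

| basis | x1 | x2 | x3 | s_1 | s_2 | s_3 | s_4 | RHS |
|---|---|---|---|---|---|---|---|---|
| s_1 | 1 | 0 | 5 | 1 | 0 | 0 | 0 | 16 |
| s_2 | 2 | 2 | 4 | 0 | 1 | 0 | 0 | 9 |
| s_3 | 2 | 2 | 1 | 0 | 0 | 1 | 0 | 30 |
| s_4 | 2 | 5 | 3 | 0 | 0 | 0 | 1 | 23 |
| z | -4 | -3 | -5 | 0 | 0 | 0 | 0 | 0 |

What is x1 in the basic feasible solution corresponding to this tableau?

0

x1 is not in the basis, so in the current basic feasible solution x1 = 0.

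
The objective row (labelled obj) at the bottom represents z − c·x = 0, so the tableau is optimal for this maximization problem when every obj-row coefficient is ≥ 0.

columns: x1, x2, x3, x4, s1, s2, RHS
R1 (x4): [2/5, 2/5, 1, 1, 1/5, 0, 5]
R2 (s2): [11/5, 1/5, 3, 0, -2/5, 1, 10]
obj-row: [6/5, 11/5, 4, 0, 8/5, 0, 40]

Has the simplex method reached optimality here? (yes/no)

Every obj-row coefficient is ≥ 0, so the tableau is optimal.

yes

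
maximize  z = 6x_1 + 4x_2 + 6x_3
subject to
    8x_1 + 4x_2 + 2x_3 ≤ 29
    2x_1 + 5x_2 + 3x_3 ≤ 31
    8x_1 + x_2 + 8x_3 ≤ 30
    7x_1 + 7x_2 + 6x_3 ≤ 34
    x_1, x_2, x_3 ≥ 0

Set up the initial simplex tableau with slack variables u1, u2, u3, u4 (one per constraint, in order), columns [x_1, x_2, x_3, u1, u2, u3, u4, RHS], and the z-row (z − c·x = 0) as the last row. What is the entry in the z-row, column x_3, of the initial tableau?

The z-row carries the negated objective coefficients: the x_3 entry is -6.

-6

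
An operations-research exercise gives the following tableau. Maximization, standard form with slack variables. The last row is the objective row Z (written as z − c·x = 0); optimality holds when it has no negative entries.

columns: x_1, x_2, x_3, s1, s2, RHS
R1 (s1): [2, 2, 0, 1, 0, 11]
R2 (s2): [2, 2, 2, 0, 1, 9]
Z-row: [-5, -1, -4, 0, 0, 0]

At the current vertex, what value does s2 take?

s2 is basic (row 2); its value is the RHS of that row, 9.

9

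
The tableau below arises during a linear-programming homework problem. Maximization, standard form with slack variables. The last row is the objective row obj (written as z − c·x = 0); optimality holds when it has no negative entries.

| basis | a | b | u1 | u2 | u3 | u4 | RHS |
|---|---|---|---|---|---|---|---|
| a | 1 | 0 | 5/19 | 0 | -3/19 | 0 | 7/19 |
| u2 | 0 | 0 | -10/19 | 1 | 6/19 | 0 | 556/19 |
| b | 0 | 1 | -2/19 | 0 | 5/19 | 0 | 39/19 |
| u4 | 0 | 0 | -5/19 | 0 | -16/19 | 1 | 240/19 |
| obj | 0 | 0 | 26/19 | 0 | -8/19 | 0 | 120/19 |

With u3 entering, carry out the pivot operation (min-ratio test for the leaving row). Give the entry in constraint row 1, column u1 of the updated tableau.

1/5

Ratio test on column u3 — row 1: entry -3/19 ≤ 0; row 2: (556/19)/(6/19) = 278/3; row 3: (39/19)/(5/19) = 39/5; row 4: entry -16/19 ≤ 0. Minimum is 39/5 at row 3 (b leaves); pivot element 5/19.
Divide row 3 by 5/19; eliminate column u3 from the other rows.
Row 1 update in column u1: 5/19 − (-3/19)·(-2/5) = 1/5.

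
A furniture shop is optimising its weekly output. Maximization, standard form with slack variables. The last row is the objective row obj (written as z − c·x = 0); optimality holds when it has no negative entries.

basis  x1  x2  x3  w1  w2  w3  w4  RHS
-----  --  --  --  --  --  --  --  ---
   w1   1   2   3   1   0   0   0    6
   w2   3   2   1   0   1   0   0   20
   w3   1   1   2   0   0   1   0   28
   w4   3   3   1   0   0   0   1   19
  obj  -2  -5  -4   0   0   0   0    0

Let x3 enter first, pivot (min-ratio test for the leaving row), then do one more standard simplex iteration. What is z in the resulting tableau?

15

Ratio test on column x3 — row 1: 6/3 = 2; row 2: 20/1 = 20; row 3: 28/2 = 14; row 4: 19/1 = 19. Minimum is 2 at row 1 (w1 leaves); pivot element 3.
Pivot on row 1; the obj-row RHS becomes 0 − (-4)·2 = 8.
Next entering variable (most negative obj-row entry -7/3): x2.
Ratio test on column x2 — row 1: 2/(2/3) = 3; row 2: 18/(4/3) = 27/2; row 3: entry -1/3 ≤ 0; row 4: 17/(7/3) = 51/7. Minimum is 3 at row 1 (x3 leaves); pivot element 2/3.
After the second pivot the obj-row RHS is 8 − (-7/3)·3 = 15.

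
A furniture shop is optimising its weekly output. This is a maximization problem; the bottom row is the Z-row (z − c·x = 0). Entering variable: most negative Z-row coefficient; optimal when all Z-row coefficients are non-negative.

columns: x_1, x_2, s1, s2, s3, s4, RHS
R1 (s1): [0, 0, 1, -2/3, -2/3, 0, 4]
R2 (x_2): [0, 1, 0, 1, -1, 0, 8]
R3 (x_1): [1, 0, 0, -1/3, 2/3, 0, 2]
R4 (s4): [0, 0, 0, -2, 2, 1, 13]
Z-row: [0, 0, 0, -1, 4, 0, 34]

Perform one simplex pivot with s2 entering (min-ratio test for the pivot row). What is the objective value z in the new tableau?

42

Ratio test on column s2 — row 1: entry -2/3 ≤ 0; row 2: 8/1 = 8; row 3: entry -1/3 ≤ 0; row 4: entry -2 ≤ 0. Minimum is 8 at row 2 (x_2 leaves); pivot element 1.
Pivot on row 2; the Z-row RHS becomes 34 − (-1)·8 = 42.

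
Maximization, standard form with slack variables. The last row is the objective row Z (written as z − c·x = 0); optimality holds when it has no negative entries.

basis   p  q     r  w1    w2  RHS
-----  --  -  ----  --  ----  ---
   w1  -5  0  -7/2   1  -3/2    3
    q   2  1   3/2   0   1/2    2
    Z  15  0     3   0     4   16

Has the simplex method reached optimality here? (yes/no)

yes

Every Z-row coefficient is ≥ 0, so the tableau is optimal.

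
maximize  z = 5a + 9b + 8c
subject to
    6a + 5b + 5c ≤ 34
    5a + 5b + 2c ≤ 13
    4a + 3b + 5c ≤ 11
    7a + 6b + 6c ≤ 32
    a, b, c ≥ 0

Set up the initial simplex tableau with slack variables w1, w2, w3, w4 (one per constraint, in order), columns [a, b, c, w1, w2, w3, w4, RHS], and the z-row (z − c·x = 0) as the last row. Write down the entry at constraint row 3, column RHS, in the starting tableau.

The RHS of constraint 3 is b_3 = 11.

11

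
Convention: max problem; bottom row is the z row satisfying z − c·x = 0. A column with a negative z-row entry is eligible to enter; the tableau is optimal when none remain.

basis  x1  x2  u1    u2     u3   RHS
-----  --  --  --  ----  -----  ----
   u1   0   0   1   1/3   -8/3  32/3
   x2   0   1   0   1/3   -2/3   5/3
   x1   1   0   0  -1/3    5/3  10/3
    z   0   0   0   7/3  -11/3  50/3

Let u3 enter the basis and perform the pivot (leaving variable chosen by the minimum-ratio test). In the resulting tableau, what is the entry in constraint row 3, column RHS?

2

Ratio test on column u3 — row 1: entry -8/3 ≤ 0; row 2: entry -2/3 ≤ 0; row 3: (10/3)/(5/3) = 2. Minimum is 2 at row 3 (x1 leaves); pivot element 5/3.
Divide row 3 by 5/3; eliminate column u3 from the other rows.
In the new row 3, the RHS entry is the old entry divided by the pivot: (10/3)/(5/3) = 2.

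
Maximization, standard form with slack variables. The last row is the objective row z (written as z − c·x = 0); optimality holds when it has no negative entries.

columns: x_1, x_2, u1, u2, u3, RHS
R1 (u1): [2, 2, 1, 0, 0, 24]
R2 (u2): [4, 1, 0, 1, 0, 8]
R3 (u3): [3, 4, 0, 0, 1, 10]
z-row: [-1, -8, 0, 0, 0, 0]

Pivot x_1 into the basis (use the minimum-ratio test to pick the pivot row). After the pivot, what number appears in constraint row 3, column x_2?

13/4

Ratio test on column x_1 — row 1: 24/2 = 12; row 2: 8/4 = 2; row 3: 10/3 = 10/3. Minimum is 2 at row 2 (u2 leaves); pivot element 4.
Divide row 2 by 4; eliminate column x_1 from the other rows.
Row 3 update in column x_2: 4 − 3·(1/4) = 13/4.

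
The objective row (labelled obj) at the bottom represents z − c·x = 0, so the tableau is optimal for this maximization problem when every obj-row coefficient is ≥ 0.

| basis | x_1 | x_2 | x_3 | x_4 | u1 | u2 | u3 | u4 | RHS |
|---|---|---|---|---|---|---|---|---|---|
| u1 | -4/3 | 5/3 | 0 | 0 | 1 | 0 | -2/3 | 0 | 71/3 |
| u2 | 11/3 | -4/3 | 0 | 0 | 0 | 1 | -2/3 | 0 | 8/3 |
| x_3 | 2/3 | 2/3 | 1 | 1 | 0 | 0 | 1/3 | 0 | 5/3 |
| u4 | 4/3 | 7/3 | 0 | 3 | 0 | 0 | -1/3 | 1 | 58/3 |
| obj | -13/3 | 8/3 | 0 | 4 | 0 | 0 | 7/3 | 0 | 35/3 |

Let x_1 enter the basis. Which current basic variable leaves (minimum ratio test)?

u2

Column x_1 entries and ratios — u1: -4/3 ≤ 0, skip; u2: (8/3)/(11/3) = 8/11; x_3: (5/3)/(2/3) = 5/2; u4: (58/3)/(4/3) = 29/2.
Smallest ratio is 8/11 in the row of u2, so u2 leaves.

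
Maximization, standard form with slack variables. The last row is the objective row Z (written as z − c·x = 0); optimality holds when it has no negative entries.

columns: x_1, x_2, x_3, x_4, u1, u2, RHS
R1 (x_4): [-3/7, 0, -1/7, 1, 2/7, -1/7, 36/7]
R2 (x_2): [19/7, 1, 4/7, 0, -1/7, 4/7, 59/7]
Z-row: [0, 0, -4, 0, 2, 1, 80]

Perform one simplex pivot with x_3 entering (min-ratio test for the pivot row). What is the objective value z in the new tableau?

Ratio test on column x_3 — row 1: entry -1/7 ≤ 0; row 2: (59/7)/(4/7) = 59/4. Minimum is 59/4 at row 2 (x_2 leaves); pivot element 4/7.
Pivot on row 2; the Z-row RHS becomes 80 − (-4)·(59/4) = 139.

139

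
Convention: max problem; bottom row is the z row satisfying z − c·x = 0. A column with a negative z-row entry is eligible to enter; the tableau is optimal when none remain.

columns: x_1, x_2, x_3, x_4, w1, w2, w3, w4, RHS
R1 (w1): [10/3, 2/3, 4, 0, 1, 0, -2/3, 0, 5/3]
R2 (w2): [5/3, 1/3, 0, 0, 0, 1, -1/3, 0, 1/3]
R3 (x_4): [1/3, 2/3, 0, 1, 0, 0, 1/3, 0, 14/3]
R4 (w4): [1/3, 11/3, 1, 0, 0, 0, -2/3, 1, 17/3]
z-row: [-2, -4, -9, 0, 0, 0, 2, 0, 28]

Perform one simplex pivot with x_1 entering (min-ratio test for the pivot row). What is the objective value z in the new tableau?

Ratio test on column x_1 — row 1: (5/3)/(10/3) = 1/2; row 2: (1/3)/(5/3) = 1/5; row 3: (14/3)/(1/3) = 14; row 4: (17/3)/(1/3) = 17. Minimum is 1/5 at row 2 (w2 leaves); pivot element 5/3.
Pivot on row 2; the z-row RHS becomes 28 − (-2)·(1/5) = 142/5.

142/5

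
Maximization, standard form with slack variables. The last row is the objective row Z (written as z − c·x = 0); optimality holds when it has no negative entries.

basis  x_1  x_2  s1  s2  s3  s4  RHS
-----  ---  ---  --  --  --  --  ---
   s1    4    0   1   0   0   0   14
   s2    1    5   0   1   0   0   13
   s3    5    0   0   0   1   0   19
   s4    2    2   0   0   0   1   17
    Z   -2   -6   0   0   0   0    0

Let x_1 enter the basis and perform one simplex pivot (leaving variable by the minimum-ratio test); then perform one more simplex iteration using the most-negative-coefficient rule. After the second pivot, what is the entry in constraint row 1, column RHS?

Ratio test on column x_1 — row 1: 14/4 = 7/2; row 2: 13/1 = 13; row 3: 19/5 = 19/5; row 4: 17/2 = 17/2. Minimum is 7/2 at row 1 (s1 leaves); pivot element 4.
Divide row 1 by 4; eliminate column x_1 from the other rows.
Second iteration: most negative Z-row entry is -6 in column x_2, so x_2 enters.
Ratio test on column x_2 — row 1: entry 0 ≤ 0; row 2: (19/2)/5 = 19/10; row 3: entry 0 ≤ 0; row 4: 10/2 = 5. Minimum is 19/10 at row 2 (s2 leaves); pivot element 5.
Divide row 2 by 5; eliminate column x_2 from the other rows.
After both pivots, the entry at constraint row 1, column RHS is 7/2.

7/2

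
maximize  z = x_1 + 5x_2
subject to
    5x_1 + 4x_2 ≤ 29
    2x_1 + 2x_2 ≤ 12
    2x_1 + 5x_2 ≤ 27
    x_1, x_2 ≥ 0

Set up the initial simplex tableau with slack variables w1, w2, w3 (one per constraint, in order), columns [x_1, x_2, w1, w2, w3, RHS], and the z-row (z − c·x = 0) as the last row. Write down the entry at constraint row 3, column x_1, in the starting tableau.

Constraint 3 has coefficient 2 on x_1.

2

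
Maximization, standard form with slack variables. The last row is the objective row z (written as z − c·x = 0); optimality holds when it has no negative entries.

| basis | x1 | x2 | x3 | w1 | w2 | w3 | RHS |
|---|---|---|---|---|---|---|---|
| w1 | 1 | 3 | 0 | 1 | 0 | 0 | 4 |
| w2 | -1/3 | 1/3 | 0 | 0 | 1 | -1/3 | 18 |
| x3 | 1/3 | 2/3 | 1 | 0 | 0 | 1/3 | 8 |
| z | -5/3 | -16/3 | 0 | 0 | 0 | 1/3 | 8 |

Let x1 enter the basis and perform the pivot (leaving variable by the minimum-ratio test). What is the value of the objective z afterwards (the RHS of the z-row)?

44/3

Ratio test on column x1 — row 1: 4/1 = 4; row 2: entry -1/3 ≤ 0; row 3: 8/(1/3) = 24. Minimum is 4 at row 1 (w1 leaves); pivot element 1.
Pivot on row 1; the z-row RHS becomes 8 − (-5/3)·4 = 44/3.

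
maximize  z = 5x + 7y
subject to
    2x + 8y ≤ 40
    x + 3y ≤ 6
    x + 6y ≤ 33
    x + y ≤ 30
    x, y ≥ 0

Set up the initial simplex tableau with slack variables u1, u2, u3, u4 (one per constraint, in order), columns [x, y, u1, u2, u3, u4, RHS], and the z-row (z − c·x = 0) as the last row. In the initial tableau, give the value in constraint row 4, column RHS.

The RHS of constraint 4 is b_4 = 30.

30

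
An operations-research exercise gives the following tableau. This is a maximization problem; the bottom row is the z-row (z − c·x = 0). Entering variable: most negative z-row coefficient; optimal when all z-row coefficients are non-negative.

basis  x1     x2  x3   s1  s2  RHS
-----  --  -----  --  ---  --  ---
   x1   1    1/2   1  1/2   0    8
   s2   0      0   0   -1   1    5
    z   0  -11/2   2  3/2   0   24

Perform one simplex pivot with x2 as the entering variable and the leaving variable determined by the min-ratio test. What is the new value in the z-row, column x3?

Ratio test on column x2 — row 1: 8/(1/2) = 16; row 2: entry 0 ≤ 0. Minimum is 16 at row 1 (x1 leaves); pivot element 1/2.
Divide row 1 by 1/2; eliminate column x2 from the other rows.
z-row update in column x3: 2 − (-11/2)·2 = 13.

13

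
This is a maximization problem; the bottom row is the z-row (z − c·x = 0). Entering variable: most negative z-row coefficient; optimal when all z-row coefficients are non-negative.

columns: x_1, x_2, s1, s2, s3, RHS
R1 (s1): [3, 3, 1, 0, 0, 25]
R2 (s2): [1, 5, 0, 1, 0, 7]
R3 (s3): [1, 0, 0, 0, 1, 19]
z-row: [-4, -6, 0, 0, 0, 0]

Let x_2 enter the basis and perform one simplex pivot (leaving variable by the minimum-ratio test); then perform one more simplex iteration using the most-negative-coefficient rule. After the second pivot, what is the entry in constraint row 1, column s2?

Ratio test on column x_2 — row 1: 25/3 = 25/3; row 2: 7/5 = 7/5; row 3: entry 0 ≤ 0. Minimum is 7/5 at row 2 (s2 leaves); pivot element 5.
Divide row 2 by 5; eliminate column x_2 from the other rows.
Second iteration: most negative z-row entry is -14/5 in column x_1, so x_1 enters.
Ratio test on column x_1 — row 1: (104/5)/(12/5) = 26/3; row 2: (7/5)/(1/5) = 7; row 3: 19/1 = 19. Minimum is 7 at row 2 (x_2 leaves); pivot element 1/5.
Divide row 2 by 1/5; eliminate column x_1 from the other rows.
After both pivots, the entry at constraint row 1, column s2 is -3.

-3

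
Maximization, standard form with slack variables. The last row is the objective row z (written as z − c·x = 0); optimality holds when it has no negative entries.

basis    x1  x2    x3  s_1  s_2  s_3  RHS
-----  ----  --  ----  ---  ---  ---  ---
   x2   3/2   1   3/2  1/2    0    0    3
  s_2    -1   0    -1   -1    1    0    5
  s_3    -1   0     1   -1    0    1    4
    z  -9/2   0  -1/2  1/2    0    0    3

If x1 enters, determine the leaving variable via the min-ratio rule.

Column x1 entries and ratios — x2: 3/(3/2) = 2; s_2: -1 ≤ 0, skip; s_3: -1 ≤ 0, skip.
Smallest ratio is 2 in the row of x2, so x2 leaves.

x2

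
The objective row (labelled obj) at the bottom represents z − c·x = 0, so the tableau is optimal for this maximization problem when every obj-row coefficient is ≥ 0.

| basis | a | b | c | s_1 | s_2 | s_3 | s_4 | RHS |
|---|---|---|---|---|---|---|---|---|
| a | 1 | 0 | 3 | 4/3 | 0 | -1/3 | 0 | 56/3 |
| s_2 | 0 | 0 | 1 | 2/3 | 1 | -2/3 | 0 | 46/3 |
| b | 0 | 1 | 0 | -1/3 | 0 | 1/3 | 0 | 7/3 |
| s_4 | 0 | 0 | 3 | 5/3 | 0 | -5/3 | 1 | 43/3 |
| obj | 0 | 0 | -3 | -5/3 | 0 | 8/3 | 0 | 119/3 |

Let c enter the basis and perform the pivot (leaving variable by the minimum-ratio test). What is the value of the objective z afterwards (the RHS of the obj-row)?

Ratio test on column c — row 1: (56/3)/3 = 56/9; row 2: (46/3)/1 = 46/3; row 3: entry 0 ≤ 0; row 4: (43/3)/3 = 43/9. Minimum is 43/9 at row 4 (s_4 leaves); pivot element 3.
Pivot on row 4; the obj-row RHS becomes 119/3 − (-3)·(43/9) = 54.

54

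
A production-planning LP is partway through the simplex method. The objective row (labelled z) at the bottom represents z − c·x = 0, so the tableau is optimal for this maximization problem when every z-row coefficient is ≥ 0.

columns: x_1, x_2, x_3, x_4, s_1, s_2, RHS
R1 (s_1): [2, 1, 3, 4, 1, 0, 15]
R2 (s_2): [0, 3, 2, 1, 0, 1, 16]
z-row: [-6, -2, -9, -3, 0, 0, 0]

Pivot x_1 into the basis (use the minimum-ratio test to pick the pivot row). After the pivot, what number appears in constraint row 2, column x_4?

1

Ratio test on column x_1 — row 1: 15/2 = 15/2; row 2: entry 0 ≤ 0. Minimum is 15/2 at row 1 (s_1 leaves); pivot element 2.
Divide row 1 by 2; eliminate column x_1 from the other rows.
Row 2 update in column x_4: 1 − 0·2 = 1.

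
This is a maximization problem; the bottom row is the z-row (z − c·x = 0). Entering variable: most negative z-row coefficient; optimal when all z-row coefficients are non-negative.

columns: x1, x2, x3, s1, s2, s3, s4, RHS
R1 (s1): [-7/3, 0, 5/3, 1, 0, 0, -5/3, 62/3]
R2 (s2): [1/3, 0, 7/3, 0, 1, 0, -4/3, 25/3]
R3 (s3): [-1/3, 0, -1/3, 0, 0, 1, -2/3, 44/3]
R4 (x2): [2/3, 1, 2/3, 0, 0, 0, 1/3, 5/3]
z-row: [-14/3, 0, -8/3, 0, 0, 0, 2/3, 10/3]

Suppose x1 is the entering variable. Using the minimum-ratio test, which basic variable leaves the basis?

Column x1 entries and ratios — s1: -7/3 ≤ 0, skip; s2: (25/3)/(1/3) = 25; s3: -1/3 ≤ 0, skip; x2: (5/3)/(2/3) = 5/2.
Smallest ratio is 5/2 in the row of x2, so x2 leaves.

x2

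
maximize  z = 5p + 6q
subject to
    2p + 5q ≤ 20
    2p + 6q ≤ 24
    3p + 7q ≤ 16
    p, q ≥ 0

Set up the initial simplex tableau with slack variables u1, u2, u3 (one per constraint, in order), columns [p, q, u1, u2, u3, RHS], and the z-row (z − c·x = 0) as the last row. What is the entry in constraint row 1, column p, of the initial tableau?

Constraint 1 has coefficient 2 on p.

2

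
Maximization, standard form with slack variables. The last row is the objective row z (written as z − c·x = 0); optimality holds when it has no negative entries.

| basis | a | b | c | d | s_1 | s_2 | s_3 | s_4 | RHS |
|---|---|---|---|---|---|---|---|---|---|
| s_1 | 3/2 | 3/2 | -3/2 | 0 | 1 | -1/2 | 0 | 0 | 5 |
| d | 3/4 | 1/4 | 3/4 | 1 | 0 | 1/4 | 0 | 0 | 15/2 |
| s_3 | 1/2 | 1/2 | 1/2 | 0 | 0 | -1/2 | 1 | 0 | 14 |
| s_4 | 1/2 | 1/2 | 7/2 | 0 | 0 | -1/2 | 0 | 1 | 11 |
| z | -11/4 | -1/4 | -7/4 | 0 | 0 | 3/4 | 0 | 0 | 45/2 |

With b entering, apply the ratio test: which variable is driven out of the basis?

s_1

Column b entries and ratios — s_1: 5/(3/2) = 10/3; d: (15/2)/(1/4) = 30; s_3: 14/(1/2) = 28; s_4: 11/(1/2) = 22.
Smallest ratio is 10/3 in the row of s_1, so s_1 leaves.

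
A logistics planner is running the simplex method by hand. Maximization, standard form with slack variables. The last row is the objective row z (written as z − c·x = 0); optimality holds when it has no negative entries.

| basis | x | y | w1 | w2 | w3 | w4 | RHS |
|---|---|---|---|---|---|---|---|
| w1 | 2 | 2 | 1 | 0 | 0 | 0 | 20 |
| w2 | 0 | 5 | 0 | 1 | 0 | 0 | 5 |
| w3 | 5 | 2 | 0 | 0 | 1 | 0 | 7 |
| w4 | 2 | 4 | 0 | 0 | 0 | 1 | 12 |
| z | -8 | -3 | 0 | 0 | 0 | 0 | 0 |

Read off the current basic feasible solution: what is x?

x is not in the basis, so in the current basic feasible solution x = 0.

0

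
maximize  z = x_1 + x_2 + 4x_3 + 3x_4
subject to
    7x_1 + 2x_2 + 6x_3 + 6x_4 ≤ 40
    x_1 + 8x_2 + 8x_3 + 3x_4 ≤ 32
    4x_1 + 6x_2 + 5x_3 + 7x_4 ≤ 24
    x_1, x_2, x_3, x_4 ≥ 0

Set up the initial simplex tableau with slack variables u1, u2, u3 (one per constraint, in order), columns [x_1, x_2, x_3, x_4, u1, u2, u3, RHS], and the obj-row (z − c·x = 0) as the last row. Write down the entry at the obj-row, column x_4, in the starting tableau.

-3

The obj-row carries the negated objective coefficients: the x_4 entry is -3.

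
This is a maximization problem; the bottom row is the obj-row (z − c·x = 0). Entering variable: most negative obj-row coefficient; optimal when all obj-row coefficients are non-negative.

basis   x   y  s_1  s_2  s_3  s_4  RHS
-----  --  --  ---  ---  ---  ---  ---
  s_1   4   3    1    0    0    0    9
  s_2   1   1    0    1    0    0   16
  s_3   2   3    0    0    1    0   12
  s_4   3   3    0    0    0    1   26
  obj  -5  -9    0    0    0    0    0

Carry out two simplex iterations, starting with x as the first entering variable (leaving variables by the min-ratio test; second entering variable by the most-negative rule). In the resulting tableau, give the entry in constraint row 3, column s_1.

-1

Ratio test on column x — row 1: 9/4 = 9/4; row 2: 16/1 = 16; row 3: 12/2 = 6; row 4: 26/3 = 26/3. Minimum is 9/4 at row 1 (s_1 leaves); pivot element 4.
Divide row 1 by 4; eliminate column x from the other rows.
Second iteration: most negative obj-row entry is -21/4 in column y, so y enters.
Ratio test on column y — row 1: (9/4)/(3/4) = 3; row 2: (55/4)/(1/4) = 55; row 3: (15/2)/(3/2) = 5; row 4: (77/4)/(3/4) = 77/3. Minimum is 3 at row 1 (x leaves); pivot element 3/4.
Divide row 1 by 3/4; eliminate column y from the other rows.
After both pivots, the entry at constraint row 3, column s_1 is -1.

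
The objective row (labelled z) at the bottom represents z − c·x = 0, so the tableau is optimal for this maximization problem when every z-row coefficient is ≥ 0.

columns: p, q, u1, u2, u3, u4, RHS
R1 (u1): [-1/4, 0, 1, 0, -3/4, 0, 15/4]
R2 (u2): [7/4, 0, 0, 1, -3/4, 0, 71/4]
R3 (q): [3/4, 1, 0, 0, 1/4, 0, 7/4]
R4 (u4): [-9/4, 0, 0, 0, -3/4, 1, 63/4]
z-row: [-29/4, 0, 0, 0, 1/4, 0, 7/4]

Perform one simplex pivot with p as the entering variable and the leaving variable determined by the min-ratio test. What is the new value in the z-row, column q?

Ratio test on column p — row 1: entry -1/4 ≤ 0; row 2: (71/4)/(7/4) = 71/7; row 3: (7/4)/(3/4) = 7/3; row 4: entry -9/4 ≤ 0. Minimum is 7/3 at row 3 (q leaves); pivot element 3/4.
Divide row 3 by 3/4; eliminate column p from the other rows.
z-row update in column q: 0 − (-29/4)·(4/3) = 29/3.

29/3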